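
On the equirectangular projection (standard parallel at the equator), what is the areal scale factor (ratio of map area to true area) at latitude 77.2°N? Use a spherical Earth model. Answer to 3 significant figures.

For the equirectangular projection with φ₀ = 0 (plate carrée), h = 1 along meridians and k = sec φ along parallels.
Areal scale = h·k = 1 × sec φ; at 77.2°, h = 1.000, k = 4.514, so h·k = 4.514.

4.51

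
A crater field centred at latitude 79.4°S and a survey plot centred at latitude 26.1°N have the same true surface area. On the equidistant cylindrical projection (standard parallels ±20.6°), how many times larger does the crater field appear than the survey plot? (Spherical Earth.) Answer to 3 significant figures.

4.88

With standard parallel φ₀ = 20.6°, the equirectangular projection gives x = Rλ cos φ₀, y = Rφ, so h = 1 and k = cos 20.6° / cos φ.
Areal scale at 79.4°: h·k = 1.000 × 5.089 = 5.089.
Areal scale at 26.1°: h·k = 1.000 × 1.042 = 1.042.
Ratio = 5.089/1.042 ≈ 4.88.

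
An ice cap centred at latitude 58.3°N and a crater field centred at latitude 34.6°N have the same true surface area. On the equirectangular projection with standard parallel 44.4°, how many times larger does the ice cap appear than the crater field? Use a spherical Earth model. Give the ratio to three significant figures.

1.57

In the equirectangular projection with standard parallel φ₀ = 44.4° (x = Rλ cos φ₀, y = Rφ), meridians are true-scale (h = 1) and the parallel scale is k = cos φ₀ / cos φ.
Areal scale at 58.3°: h·k = 1.000 × 1.360 = 1.360.
Areal scale at 34.6°: h·k = 1.000 × 0.8680 = 0.8680.
Ratio = 1.360/0.8680 ≈ 1.57.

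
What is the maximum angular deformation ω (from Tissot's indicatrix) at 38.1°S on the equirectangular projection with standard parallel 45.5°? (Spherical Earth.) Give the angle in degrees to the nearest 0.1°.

6.6°

With standard parallel φ₀ = 45.5°, the equirectangular projection gives x = Rλ cos φ₀, y = Rφ, so h = 1 and k = cos 45.5° / cos φ.
At 38.1°: h = 1.000, k = 0.8907; principal scales a = 1.000, b = 0.8907.
sin(ω/2) = (a − b)/(a + b) = 0.1093/1.891 = 0.05782, so ω = 2 arcsin(0.05782) ≈ 6.6°.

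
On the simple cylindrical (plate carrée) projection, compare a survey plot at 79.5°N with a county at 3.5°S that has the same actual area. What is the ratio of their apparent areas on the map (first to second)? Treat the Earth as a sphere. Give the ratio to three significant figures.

5.48

For the equirectangular projection with φ₀ = 0 (plate carrée), h = 1 along meridians and k = sec φ along parallels.
Areal scale at 79.5°: h·k = 1.000 × 5.487 = 5.487.
Areal scale at 3.5°: h·k = 1.000 × 1.002 = 1.002.
Ratio = 5.487/1.002 ≈ 5.48.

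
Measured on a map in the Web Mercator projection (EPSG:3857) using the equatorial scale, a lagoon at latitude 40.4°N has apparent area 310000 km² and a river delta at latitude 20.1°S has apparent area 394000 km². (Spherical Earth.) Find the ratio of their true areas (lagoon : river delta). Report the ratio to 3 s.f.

On Mercator the areal scale is sec²φ, so true area = apparent × cos²φ.
True area of lagoon: 310000 × cos²(40.4°) = 310000 × 0.5799 = 179800 km².
True area of river delta: 394000 × cos²(20.1°) = 394000 × 0.8819 = 347500 km².
Ratio = 179800 / 347500 ≈ 0.517.

0.517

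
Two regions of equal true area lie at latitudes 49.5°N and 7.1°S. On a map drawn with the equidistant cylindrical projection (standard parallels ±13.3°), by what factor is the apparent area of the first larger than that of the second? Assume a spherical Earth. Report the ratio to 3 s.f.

1.53

The equidistant cylindrical projection with φ₀ = 13.3° has h = 1 (meridians true) and k = cos φ₀ / cos φ along parallels.
Areal scale at 49.5°: h·k = 1.000 × 1.498 = 1.498.
Areal scale at 7.1°: h·k = 1.000 × 0.9807 = 0.9807.
Ratio = 1.498/0.9807 ≈ 1.53.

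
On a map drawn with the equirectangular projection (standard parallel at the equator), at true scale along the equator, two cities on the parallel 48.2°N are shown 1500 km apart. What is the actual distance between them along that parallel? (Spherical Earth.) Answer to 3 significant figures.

In the plate carrée (x = Rλ, y = Rφ), meridians are true-scale (h = 1) and parallels are stretched by k = sec φ.
Along the parallel at 48.2°, map distances are exaggerated by k = sec 48.2° = 1.500.
True distance = 1500 / 1.500 = 1500 × cos 48.2° ≈ 1000 km.

1000 km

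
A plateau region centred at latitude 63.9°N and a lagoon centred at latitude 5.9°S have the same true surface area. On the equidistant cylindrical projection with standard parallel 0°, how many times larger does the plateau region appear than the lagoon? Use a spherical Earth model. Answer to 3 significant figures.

Plate carrée maps x = Rλ, y = Rφ. The meridian scale is h = 1 and the parallel scale is k = 1/cos φ = sec φ.
Areal scale at 63.9°: h·k = 1.000 × 2.273 = 2.273.
Areal scale at 5.9°: h·k = 1.000 × 1.005 = 1.005.
Ratio = 2.273/1.005 ≈ 2.26.

2.26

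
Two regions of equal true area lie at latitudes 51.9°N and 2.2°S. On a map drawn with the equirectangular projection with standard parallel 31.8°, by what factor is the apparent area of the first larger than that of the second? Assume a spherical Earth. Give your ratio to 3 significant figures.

With standard parallel φ₀ = 31.8°, the equirectangular projection gives x = Rλ cos φ₀, y = Rφ, so h = 1 and k = cos 31.8° / cos φ.
Areal scale at 51.9°: h·k = 1.000 × 1.377 = 1.377.
Areal scale at 2.2°: h·k = 1.000 × 0.8505 = 0.8505.
Ratio = 1.377/0.8505 ≈ 1.62.

1.62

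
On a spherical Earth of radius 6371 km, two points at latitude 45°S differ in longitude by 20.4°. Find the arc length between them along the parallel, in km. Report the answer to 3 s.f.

Arc length along a parallel = R cos φ · Δλ (with Δλ in radians).
= 6371 × cos 45° × (20.4° × π/180) = 6371 × 0.7071 × 0.3560 ≈ 1600 km.

1600 km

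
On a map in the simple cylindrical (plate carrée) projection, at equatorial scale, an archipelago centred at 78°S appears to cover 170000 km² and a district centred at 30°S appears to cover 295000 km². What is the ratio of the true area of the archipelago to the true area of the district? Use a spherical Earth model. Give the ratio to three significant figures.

Plate carrée has h = 1 and k = sec φ, giving areal scale sec φ; true area = (apparent area) · cos φ.
True area of archipelago: 170000 × cos(78°) = 170000 × 0.2079 = 35340 km².
True area of district: 295000 × cos(30°) = 295000 × 0.8660 = 255500 km².
Ratio = 35340 / 255500 ≈ 0.138.

0.138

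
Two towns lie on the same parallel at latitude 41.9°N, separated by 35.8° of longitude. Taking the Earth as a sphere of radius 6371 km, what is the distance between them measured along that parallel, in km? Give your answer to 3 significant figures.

2960 km

Arc length along a parallel = R cos φ · Δλ (with Δλ in radians).
= 6371 × cos 41.9° × (35.8° × π/180) = 6371 × 0.7443 × 0.6248 ≈ 2960 km.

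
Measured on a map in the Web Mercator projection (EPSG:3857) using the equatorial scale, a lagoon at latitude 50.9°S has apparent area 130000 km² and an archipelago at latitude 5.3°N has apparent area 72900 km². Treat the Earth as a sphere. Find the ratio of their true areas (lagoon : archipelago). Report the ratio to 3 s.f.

0.715

Mercator's areal exaggeration is sec²φ; hence true area = (apparent area) · cos²φ.
True area of lagoon: 130000 × cos²(50.9°) = 130000 × 0.3978 = 51710 km².
True area of archipelago: 72900 × cos²(5.3°) = 72900 × 0.9915 = 72280 km².
Ratio = 51710 / 72280 ≈ 0.715.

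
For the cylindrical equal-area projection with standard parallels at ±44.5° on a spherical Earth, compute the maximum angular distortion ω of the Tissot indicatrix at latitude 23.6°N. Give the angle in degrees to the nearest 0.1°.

For cylindrical equal-area with standard parallel φ₀, h = cos φ / cos φ₀ and k = cos φ₀ / cos φ, so h·k = 1.
At 23.6°: h = 1.285, k = 0.7783; principal scales a = 1.285, b = 0.7783.
sin(ω/2) = (a − b)/(a + b) = 0.5064/2.063 = 0.2455, so ω = 2 arcsin(0.2455) ≈ 28.4°.

28.4°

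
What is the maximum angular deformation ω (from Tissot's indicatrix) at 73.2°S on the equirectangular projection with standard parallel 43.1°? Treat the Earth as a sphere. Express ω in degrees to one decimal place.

With standard parallel φ₀ = 43.1°, the equirectangular projection gives x = Rλ cos φ₀, y = Rφ, so h = 1 and k = cos 43.1° / cos φ.
At 73.2°: h = 1.000, k = 2.526; principal scales a = 2.526, b = 1.000.
sin(ω/2) = (a − b)/(a + b) = 1.526/3.526 = 0.4328, so ω = 2 arcsin(0.4328) ≈ 51.3°.

51.3°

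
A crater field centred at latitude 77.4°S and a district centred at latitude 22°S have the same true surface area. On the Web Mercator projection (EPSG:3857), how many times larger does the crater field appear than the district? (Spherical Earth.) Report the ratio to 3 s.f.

18.1

Mercator is conformal with k = sec φ, so areal scale = k² = sec²φ.
At 77.4°: sec²(77.4°) = 1/0.2181² = 21.01.
At 22°: sec²(22°) = 1/0.9272² = 1.163.
Ratio = 21.01/1.163 = cos²(22°)/cos²(77.4°) ≈ 18.1.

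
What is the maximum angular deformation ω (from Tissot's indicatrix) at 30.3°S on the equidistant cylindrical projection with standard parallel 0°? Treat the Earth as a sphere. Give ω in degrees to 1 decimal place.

8.4°

In the plate carrée (x = Rλ, y = Rφ), meridians are true-scale (h = 1) and parallels are stretched by k = sec φ.
At 30.3°: h = 1.000, k = 1.158; principal scales a = 1.158, b = 1.000.
sin(ω/2) = (a − b)/(a + b) = 0.1582/2.158 = 0.07331, so ω = 2 arcsin(0.07331) ≈ 8.4°.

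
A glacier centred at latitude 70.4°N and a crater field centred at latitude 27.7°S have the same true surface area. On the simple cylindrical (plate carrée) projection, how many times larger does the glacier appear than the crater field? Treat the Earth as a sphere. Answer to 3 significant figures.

Plate carrée maps x = Rλ, y = Rφ. The meridian scale is h = 1 and the parallel scale is k = 1/cos φ = sec φ.
Areal scale at 70.4°: h·k = 1.000 × 2.981 = 2.981.
Areal scale at 27.7°: h·k = 1.000 × 1.129 = 1.129.
Ratio = 2.981/1.129 ≈ 2.64.

2.64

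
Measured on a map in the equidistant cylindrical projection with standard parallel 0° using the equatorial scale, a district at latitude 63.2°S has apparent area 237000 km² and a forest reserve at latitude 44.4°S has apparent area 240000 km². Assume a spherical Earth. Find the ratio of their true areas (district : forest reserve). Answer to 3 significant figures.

Plate carrée has h = 1 and k = sec φ, giving areal scale sec φ; true area = (apparent area) · cos φ.
True area of district: 237000 × cos(63.2°) = 237000 × 0.4509 = 106900 km².
True area of forest reserve: 240000 × cos(44.4°) = 240000 × 0.7145 = 171500 km².
Ratio = 106900 / 171500 ≈ 0.623.

0.623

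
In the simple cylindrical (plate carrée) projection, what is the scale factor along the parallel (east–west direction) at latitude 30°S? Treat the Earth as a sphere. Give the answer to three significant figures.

1.15

Plate carrée maps x = Rλ, y = Rφ. The meridian scale is h = 1 and the parallel scale is k = 1/cos φ = sec φ.
k = 1/cos 30° = 1/0.8660 = 1.155.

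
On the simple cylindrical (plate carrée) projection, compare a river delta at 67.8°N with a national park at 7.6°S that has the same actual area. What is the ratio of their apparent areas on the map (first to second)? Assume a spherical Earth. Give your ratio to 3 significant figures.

Plate carrée maps x = Rλ, y = Rφ. The meridian scale is h = 1 and the parallel scale is k = 1/cos φ = sec φ.
Areal scale at 67.8°: h·k = 1.000 × 2.647 = 2.647.
Areal scale at 7.6°: h·k = 1.000 × 1.009 = 1.009.
Ratio = 2.647/1.009 ≈ 2.62.

2.62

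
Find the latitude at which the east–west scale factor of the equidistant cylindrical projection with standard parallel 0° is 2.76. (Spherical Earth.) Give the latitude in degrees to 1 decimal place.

Plate carrée: h = 1, k = sec φ along parallels.
sec φ = 2.76  ⇒  cos φ = 0.3623  ⇒  φ ≈ 68.8°.

68.8°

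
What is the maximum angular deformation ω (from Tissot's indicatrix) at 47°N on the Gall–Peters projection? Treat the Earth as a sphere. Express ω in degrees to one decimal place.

Gall–Peters is a cylindrical equal-area projection with standard parallels at ±45°. A cylindrical equal-area projection with standard parallel φ₀ has meridian scale h = cos φ / cos φ₀ and parallel scale k = cos φ₀ / cos φ (so areas are preserved, h·k = 1).
At 47°: h = 0.9645, k = 1.037; principal scales a = 1.037, b = 0.9645.
sin(ω/2) = (a − b)/(a + b) = 0.07232/2.001 = 0.03614, so ω = 2 arcsin(0.03614) ≈ 4.1°.

4.1°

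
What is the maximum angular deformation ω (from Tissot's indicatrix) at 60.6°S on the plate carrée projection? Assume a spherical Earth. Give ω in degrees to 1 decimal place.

39.9°

Plate carrée maps x = Rλ, y = Rφ. The meridian scale is h = 1 and the parallel scale is k = 1/cos φ = sec φ.
At 60.6°: h = 1.000, k = 2.037; principal scales a = 2.037, b = 1.000.
sin(ω/2) = (a − b)/(a + b) = 1.037/3.037 = 0.3415, so ω = 2 arcsin(0.3415) ≈ 39.9°.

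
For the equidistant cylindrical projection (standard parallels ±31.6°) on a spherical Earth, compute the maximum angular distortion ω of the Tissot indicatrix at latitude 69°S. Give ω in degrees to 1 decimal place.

48.1°

The equidistant cylindrical projection with φ₀ = 31.6° has h = 1 (meridians true) and k = cos φ₀ / cos φ along parallels.
At 69°: h = 1.000, k = 2.377; principal scales a = 2.377, b = 1.000.
sin(ω/2) = (a − b)/(a + b) = 1.377/3.377 = 0.4077, so ω = 2 arcsin(0.4077) ≈ 48.1°.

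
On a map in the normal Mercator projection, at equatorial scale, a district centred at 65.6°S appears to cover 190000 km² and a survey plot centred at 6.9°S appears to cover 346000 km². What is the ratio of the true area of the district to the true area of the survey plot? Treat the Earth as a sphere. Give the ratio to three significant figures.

0.0951

On Mercator the areal scale is sec²φ, so true area = apparent × cos²φ.
True area of district: 190000 × cos²(65.6°) = 190000 × 0.1707 = 32420 km².
True area of survey plot: 346000 × cos²(6.9°) = 346000 × 0.9856 = 341000 km².
Ratio = 32420 / 341000 ≈ 0.0951.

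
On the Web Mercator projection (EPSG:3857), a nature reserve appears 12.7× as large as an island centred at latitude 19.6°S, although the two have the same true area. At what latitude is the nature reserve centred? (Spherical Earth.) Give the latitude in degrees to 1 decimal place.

Mercator areal scale is sec²φ, so apparent-area ratio = sec²φ₁ / sec²φ₂ = cos²φ₂ / cos²φ₁.
cos²φ₂ / cos²φ₁ = 12.7  ⇒  cos φ₁ = cos 19.6° / √12.7 = 0.9421/3.564 = 0.2643.
φ₁ = arccos(0.2643) ≈ 74.7°.

74.7°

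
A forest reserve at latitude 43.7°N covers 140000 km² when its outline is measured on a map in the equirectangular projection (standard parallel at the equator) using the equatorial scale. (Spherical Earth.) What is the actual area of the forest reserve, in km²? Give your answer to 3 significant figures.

For the equirectangular projection with φ₀ = 0 (plate carrée), h = 1 along meridians and k = sec φ along parallels.
Areal scale = h·k = 1 × sec φ; at 43.7°, h = 1.000, k = 1.383, so h·k = 1.383.
True area = apparent / (areal scale) = 140000 / 1.383 ≈ 101000 km².

101000 km²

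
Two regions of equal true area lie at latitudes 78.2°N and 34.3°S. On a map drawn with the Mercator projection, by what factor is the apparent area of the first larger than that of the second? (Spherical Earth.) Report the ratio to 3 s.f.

16.3

On Mercator, area is exaggerated by sec²φ = 1/cos²φ.
At 78.2°: sec²(78.2°) = 1/0.2045² = 23.91.
At 34.3°: sec²(34.3°) = 1/0.8261² = 1.465.
Ratio = 23.91/1.465 = cos²(34.3°)/cos²(78.2°) ≈ 16.3.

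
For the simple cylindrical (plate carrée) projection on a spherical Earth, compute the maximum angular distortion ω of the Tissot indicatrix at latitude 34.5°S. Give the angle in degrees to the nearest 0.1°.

11.1°

In the plate carrée (x = Rλ, y = Rφ), meridians are true-scale (h = 1) and parallels are stretched by k = sec φ.
At 34.5°: h = 1.000, k = 1.213; principal scales a = 1.213, b = 1.000.
sin(ω/2) = (a − b)/(a + b) = 0.2134/2.213 = 0.09642, so ω = 2 arcsin(0.09642) ≈ 11.1°.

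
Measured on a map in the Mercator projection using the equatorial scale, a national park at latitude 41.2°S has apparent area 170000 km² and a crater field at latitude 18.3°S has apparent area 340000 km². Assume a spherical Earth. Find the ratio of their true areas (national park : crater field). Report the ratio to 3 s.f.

0.314

Since Mercator area scale is 1/cos²φ, the true area equals the apparent area multiplied by cos²φ.
True area of national park: 170000 × cos²(41.2°) = 170000 × 0.5661 = 96240 km².
True area of crater field: 340000 × cos²(18.3°) = 340000 × 0.9014 = 306500 km².
Ratio = 96240 / 306500 ≈ 0.314.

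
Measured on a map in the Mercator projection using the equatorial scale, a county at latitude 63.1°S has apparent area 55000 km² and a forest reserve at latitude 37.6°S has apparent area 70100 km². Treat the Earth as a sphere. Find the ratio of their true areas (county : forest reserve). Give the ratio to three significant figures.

0.256

Since Mercator area scale is 1/cos²φ, the true area equals the apparent area multiplied by cos²φ.
True area of county: 55000 × cos²(63.1°) = 55000 × 0.2047 = 11260 km².
True area of forest reserve: 70100 × cos²(37.6°) = 70100 × 0.6277 = 44000 km².
Ratio = 11260 / 44000 ≈ 0.256.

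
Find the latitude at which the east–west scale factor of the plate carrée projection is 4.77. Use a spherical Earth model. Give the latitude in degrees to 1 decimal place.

Plate carrée: h = 1, k = sec φ along parallels.
sec φ = 4.77  ⇒  cos φ = 0.2096  ⇒  φ ≈ 77.9°.

77.9°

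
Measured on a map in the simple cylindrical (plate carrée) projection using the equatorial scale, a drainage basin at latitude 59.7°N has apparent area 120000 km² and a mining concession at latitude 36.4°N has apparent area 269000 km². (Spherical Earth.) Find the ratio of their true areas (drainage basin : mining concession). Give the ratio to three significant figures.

0.280

On the plate carrée, areal scale = h·k = 1 × sec φ, so true area = apparent × cos φ.
True area of drainage basin: 120000 × cos(59.7°) = 120000 × 0.5045 = 60540 km².
True area of mining concession: 269000 × cos(36.4°) = 269000 × 0.8049 = 216500 km².
Ratio = 60540 / 216500 ≈ 0.280.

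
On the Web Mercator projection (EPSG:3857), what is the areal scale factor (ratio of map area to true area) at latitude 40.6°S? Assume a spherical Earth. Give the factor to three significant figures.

For Mercator, h = k = sec φ (a conformal cylindrical projection has a single point scale, 1/cos φ).
Areal scale = k² = sec²φ = 1/cos²(40.6°) = 1/0.7593² = 1.735.

1.73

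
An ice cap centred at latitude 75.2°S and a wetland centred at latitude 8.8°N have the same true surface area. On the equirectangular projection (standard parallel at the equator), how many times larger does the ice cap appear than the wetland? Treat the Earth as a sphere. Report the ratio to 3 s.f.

Plate carrée maps x = Rλ, y = Rφ. The meridian scale is h = 1 and the parallel scale is k = 1/cos φ = sec φ.
Areal scale at 75.2°: h·k = 1.000 × 3.915 = 3.915.
Areal scale at 8.8°: h·k = 1.000 × 1.012 = 1.012.
Ratio = 3.915/1.012 ≈ 3.87.

3.87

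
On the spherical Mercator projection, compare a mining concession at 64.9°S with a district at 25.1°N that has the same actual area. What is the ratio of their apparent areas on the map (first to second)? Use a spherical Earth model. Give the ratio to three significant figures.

Mercator areal scale is sec²φ.
At 64.9°: sec²(64.9°) = 1/0.4242² = 5.557.
At 25.1°: sec²(25.1°) = 1/0.9056² = 1.219.
Ratio = 5.557/1.219 = cos²(25.1°)/cos²(64.9°) ≈ 4.56.

4.56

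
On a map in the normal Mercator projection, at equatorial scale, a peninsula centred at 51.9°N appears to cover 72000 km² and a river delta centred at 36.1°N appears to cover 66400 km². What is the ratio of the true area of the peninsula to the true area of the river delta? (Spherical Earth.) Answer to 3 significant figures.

On Mercator the areal scale is sec²φ, so true area = apparent × cos²φ.
True area of peninsula: 72000 × cos²(51.9°) = 72000 × 0.3807 = 27410 km².
True area of river delta: 66400 × cos²(36.1°) = 66400 × 0.6528 = 43350 km².
Ratio = 27410 / 43350 ≈ 0.632.

0.632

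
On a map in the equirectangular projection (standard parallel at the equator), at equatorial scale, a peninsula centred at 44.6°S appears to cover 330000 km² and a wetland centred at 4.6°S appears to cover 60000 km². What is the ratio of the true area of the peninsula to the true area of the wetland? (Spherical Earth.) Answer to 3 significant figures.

3.93

Plate carrée has h = 1 and k = sec φ, giving areal scale sec φ; true area = (apparent area) · cos φ.
True area of peninsula: 330000 × cos(44.6°) = 330000 × 0.7120 = 235000 km².
True area of wetland: 60000 × cos(4.6°) = 60000 × 0.9968 = 59810 km².
Ratio = 235000 / 59810 ≈ 3.93.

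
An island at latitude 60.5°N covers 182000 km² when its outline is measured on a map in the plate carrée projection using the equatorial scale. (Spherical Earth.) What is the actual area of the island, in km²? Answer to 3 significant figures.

Plate carrée maps x = Rλ, y = Rφ. The meridian scale is h = 1 and the parallel scale is k = 1/cos φ = sec φ.
Areal scale = h·k = 1 × sec φ; at 60.5°, h = 1.000, k = 2.031, so h·k = 2.031.
True area = apparent / (areal scale) = 182000 / 2.031 ≈ 89600 km².

89600 km²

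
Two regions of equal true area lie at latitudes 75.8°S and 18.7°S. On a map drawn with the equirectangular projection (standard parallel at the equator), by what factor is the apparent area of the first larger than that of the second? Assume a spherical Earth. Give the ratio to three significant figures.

In the plate carrée (x = Rλ, y = Rφ), meridians are true-scale (h = 1) and parallels are stretched by k = sec φ.
Areal scale at 75.8°: h·k = 1.000 × 4.077 = 4.077.
Areal scale at 18.7°: h·k = 1.000 × 1.056 = 1.056.
Ratio = 4.077/1.056 ≈ 3.86.

3.86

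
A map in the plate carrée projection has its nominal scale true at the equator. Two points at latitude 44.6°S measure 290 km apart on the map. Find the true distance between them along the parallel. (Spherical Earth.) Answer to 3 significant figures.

206 km

Plate carrée maps x = Rλ, y = Rφ. The meridian scale is h = 1 and the parallel scale is k = 1/cos φ = sec φ.
Along the parallel at 44.6°, map distances are exaggerated by k = sec 44.6° = 1.404.
True distance = 290 / 1.404 = 290 × cos 44.6° ≈ 206 km.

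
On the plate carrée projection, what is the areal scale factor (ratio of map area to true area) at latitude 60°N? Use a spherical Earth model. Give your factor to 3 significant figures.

For the equirectangular projection with φ₀ = 0 (plate carrée), h = 1 along meridians and k = sec φ along parallels.
Areal scale = h·k = 1 × sec φ; at 60°, h = 1.000, k = 2.000, so h·k = 2.000.

2.00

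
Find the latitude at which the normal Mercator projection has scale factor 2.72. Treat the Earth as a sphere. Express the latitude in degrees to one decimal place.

Mercator scale is k = sec φ = 1/cos φ.
1/cos φ = 2.72  ⇒  cos φ = 0.3676  ⇒  φ = arccos(0.3676) ≈ 68.4°.

68.4°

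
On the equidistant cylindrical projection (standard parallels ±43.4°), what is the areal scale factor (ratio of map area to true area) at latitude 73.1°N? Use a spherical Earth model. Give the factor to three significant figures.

With standard parallel φ₀ = 43.4°, the equirectangular projection gives x = Rλ cos φ₀, y = Rφ, so h = 1 and k = cos 43.4° / cos φ.
Areal scale = h·k = 1 × cos φ₀ / cos φ; at 73.1°, h = 1.000, k = 2.499, so h·k = 2.499.

2.50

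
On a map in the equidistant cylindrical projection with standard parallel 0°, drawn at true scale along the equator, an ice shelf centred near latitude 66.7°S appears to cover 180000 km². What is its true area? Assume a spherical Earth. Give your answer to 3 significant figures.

In the plate carrée (x = Rλ, y = Rφ), meridians are true-scale (h = 1) and parallels are stretched by k = sec φ.
Areal scale = h·k = 1 × sec φ; at 66.7°, h = 1.000, k = 2.528, so h·k = 2.528.
True area = apparent / (areal scale) = 180000 / 2.528 ≈ 71200 km².

71200 km²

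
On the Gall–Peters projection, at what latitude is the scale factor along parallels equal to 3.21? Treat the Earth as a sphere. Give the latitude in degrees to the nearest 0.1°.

The Gall–Peters projection is cylindrical equal-area with φ₀ = 45°. A cylindrical equal-area projection with standard parallel φ₀ has meridian scale h = cos φ / cos φ₀ and parallel scale k = cos φ₀ / cos φ (so areas are preserved, h·k = 1).
k = cos φ₀ / cos φ = 3.21  ⇒  cos φ = cos 45° / 3.21 = 0.2203.
φ = arccos(0.2203) ≈ 77.3°.

77.3°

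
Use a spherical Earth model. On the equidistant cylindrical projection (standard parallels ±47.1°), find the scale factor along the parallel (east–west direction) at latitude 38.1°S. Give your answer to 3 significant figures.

The equidistant cylindrical projection with φ₀ = 47.1° has h = 1 (meridians true) and k = cos φ₀ / cos φ along parallels.
k = cos 47.1° / cos 38.1° = 0.6807/0.7869 = 0.8650.

0.865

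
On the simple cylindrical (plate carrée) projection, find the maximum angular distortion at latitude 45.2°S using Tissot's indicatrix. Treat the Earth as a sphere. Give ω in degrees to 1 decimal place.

20.0°

Plate carrée maps x = Rλ, y = Rφ. The meridian scale is h = 1 and the parallel scale is k = 1/cos φ = sec φ.
At 45.2°: h = 1.000, k = 1.419; principal scales a = 1.419, b = 1.000.
sin(ω/2) = (a − b)/(a + b) = 0.4192/2.419 = 0.1733, so ω = 2 arcsin(0.1733) ≈ 20.0°.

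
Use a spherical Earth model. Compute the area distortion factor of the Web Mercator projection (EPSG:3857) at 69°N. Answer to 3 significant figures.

Mercator is conformal, so the point scale is isotropic: h = k = sec φ = 1/cos φ.
Areal scale = k² = sec²φ = 1/cos²(69°) = 1/0.3584² = 7.786.

7.79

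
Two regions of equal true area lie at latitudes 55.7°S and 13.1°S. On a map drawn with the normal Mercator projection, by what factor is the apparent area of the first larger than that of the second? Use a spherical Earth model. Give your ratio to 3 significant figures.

2.99

Mercator areal scale is sec²φ.
At 55.7°: sec²(55.7°) = 1/0.5635² = 3.149.
At 13.1°: sec²(13.1°) = 1/0.9740² = 1.054.
Ratio = 3.149/1.054 = cos²(13.1°)/cos²(55.7°) ≈ 2.99.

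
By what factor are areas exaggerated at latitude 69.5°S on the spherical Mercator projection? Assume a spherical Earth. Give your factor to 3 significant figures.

For Mercator, h = k = sec φ (a conformal cylindrical projection has a single point scale, 1/cos φ).
Areal scale = k² = sec²φ = 1/cos²(69.5°) = 1/0.3502² = 8.154.

8.15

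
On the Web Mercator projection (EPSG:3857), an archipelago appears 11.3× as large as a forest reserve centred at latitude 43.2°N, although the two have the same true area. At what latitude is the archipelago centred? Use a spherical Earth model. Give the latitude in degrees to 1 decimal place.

77.5°

For equal true areas on Mercator, apparent areas scale as sec²φ, so the ratio is cos²φ₂ / cos²φ₁.
cos²φ₂ / cos²φ₁ = 11.3  ⇒  cos φ₁ = cos 43.2° / √11.3 = 0.7290/3.362 = 0.2169.
φ₁ = arccos(0.2169) ≈ 77.5°.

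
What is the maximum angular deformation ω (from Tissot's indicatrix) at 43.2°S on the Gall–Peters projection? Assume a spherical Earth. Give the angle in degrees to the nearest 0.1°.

3.5°

Gall–Peters is a cylindrical equal-area projection with standard parallels at ±45°. A cylindrical equal-area projection with standard parallel φ₀ has meridian scale h = cos φ / cos φ₀ and parallel scale k = cos φ₀ / cos φ (so areas are preserved, h·k = 1).
At 43.2°: h = 1.031, k = 0.9700; principal scales a = 1.031, b = 0.9700.
sin(ω/2) = (a − b)/(a + b) = 0.06091/2.001 = 0.03044, so ω = 2 arcsin(0.03044) ≈ 3.5°.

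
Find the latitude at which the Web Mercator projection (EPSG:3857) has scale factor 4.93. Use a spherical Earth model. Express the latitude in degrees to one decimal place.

Mercator scale is k = sec φ = 1/cos φ.
1/cos φ = 4.93  ⇒  cos φ = 0.2028  ⇒  φ = arccos(0.2028) ≈ 78.3°.

78.3°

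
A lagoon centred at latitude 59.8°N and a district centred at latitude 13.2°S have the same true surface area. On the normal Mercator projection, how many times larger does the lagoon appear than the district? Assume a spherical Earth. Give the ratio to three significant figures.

3.75

On Mercator, area is exaggerated by sec²φ = 1/cos²φ.
At 59.8°: sec²(59.8°) = 1/0.5030² = 3.952.
At 13.2°: sec²(13.2°) = 1/0.9736² = 1.055.
Ratio = 3.952/1.055 = cos²(13.2°)/cos²(59.8°) ≈ 3.75.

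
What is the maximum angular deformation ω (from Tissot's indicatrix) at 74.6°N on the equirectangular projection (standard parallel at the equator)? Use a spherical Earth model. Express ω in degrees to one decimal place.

70.9°

For the equirectangular projection with φ₀ = 0 (plate carrée), h = 1 along meridians and k = sec φ along parallels.
At 74.6°: h = 1.000, k = 3.766; principal scales a = 3.766, b = 1.000.
sin(ω/2) = (a − b)/(a + b) = 2.766/4.766 = 0.5803, so ω = 2 arcsin(0.5803) ≈ 70.9°.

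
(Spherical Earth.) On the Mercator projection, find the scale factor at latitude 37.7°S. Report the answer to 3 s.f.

For Mercator, h = k = sec φ (a conformal cylindrical projection has a single point scale, 1/cos φ).
k = 1/cos 37.7° = 1/0.7912 = 1.264.

1.26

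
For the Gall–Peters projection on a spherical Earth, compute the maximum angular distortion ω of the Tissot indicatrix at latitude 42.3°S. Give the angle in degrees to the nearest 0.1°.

The Gall–Peters projection is cylindrical equal-area with φ₀ = 45°. For cylindrical equal-area with standard parallel φ₀, h = cos φ / cos φ₀ and k = cos φ₀ / cos φ, so h·k = 1.
At 42.3°: h = 1.046, k = 0.9560; principal scales a = 1.046, b = 0.9560.
sin(ω/2) = (a − b)/(a + b) = 0.08997/2.002 = 0.04494, so ω = 2 arcsin(0.04494) ≈ 5.2°.

5.2°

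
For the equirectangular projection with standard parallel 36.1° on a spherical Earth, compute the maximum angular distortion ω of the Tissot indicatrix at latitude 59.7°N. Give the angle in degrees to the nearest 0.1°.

26.7°

In the equirectangular projection with standard parallel φ₀ = 36.1° (x = Rλ cos φ₀, y = Rφ), meridians are true-scale (h = 1) and the parallel scale is k = cos φ₀ / cos φ.
At 59.7°: h = 1.000, k = 1.601; principal scales a = 1.601, b = 1.000.
sin(ω/2) = (a − b)/(a + b) = 0.6015/2.601 = 0.2312, so ω = 2 arcsin(0.2312) ≈ 26.7°.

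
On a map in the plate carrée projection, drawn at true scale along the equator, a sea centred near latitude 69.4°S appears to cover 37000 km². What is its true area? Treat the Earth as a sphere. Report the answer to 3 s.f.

In the plate carrée (x = Rλ, y = Rφ), meridians are true-scale (h = 1) and parallels are stretched by k = sec φ.
Areal scale = h·k = 1 × sec φ; at 69.4°, h = 1.000, k = 2.842, so h·k = 2.842.
True area = apparent / (areal scale) = 37000 / 2.842 ≈ 13000 km².

13000 km²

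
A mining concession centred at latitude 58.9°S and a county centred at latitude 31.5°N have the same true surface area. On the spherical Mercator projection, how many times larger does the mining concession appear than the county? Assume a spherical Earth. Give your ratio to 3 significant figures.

2.72

Mercator areal scale is sec²φ.
At 58.9°: sec²(58.9°) = 1/0.5165² = 3.748.
At 31.5°: sec²(31.5°) = 1/0.8526² = 1.376.
Ratio = 3.748/1.376 = cos²(31.5°)/cos²(58.9°) ≈ 2.72.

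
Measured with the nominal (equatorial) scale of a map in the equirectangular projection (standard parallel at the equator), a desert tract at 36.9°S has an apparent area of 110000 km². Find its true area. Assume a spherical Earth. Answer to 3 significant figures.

In the plate carrée (x = Rλ, y = Rφ), meridians are true-scale (h = 1) and parallels are stretched by k = sec φ.
Areal scale = h·k = 1 × sec φ; at 36.9°, h = 1.000, k = 1.250, so h·k = 1.250.
True area = apparent / (areal scale) = 110000 / 1.250 ≈ 88000 km².

88000 km²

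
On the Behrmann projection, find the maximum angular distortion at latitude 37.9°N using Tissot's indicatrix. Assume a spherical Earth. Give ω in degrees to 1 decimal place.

The Behrmann projection is cylindrical equal-area with φ₀ = 30°. A cylindrical equal-area projection with standard parallel φ₀ has meridian scale h = cos φ / cos φ₀ and parallel scale k = cos φ₀ / cos φ (so areas are preserved, h·k = 1).
At 37.9°: h = 0.9112, k = 1.098; principal scales a = 1.098, b = 0.9112.
sin(ω/2) = (a − b)/(a + b) = 0.1864/2.009 = 0.09277, so ω = 2 arcsin(0.09277) ≈ 10.6°.

10.6°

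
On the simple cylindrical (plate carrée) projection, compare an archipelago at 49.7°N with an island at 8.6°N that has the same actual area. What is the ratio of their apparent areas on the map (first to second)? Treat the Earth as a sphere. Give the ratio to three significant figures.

In the plate carrée (x = Rλ, y = Rφ), meridians are true-scale (h = 1) and parallels are stretched by k = sec φ.
Areal scale at 49.7°: h·k = 1.000 × 1.546 = 1.546.
Areal scale at 8.6°: h·k = 1.000 × 1.011 = 1.011.
Ratio = 1.546/1.011 ≈ 1.53.

1.53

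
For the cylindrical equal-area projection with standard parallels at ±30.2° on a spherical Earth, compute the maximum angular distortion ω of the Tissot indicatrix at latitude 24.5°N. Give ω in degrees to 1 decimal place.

5.9°

For cylindrical equal-area with standard parallel φ₀, h = cos φ / cos φ₀ and k = cos φ₀ / cos φ, so h·k = 1.
At 24.5°: h = 1.053, k = 0.9498; principal scales a = 1.053, b = 0.9498.
sin(ω/2) = (a − b)/(a + b) = 0.1031/2.003 = 0.05147, so ω = 2 arcsin(0.05147) ≈ 5.9°.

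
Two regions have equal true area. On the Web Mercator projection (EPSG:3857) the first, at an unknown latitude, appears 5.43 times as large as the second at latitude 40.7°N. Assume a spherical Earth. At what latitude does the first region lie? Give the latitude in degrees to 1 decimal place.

71.0°

Mercator areal scale is sec²φ, so apparent-area ratio = sec²φ₁ / sec²φ₂ = cos²φ₂ / cos²φ₁.
cos²φ₂ / cos²φ₁ = 5.43  ⇒  cos φ₁ = cos 40.7° / √5.43 = 0.7581/2.330 = 0.3253.
φ₁ = arccos(0.3253) ≈ 71.0°.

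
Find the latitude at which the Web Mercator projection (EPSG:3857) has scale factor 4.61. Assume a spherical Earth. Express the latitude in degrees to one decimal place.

77.5°

Mercator scale is k = sec φ = 1/cos φ.
1/cos φ = 4.61  ⇒  cos φ = 0.2169  ⇒  φ = arccos(0.2169) ≈ 77.5°.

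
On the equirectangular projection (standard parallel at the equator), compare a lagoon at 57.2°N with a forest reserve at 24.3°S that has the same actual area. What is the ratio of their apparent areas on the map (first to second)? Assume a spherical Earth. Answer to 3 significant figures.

1.68

Plate carrée maps x = Rλ, y = Rφ. The meridian scale is h = 1 and the parallel scale is k = 1/cos φ = sec φ.
Areal scale at 57.2°: h·k = 1.000 × 1.846 = 1.846.
Areal scale at 24.3°: h·k = 1.000 × 1.097 = 1.097.
Ratio = 1.846/1.097 ≈ 1.68.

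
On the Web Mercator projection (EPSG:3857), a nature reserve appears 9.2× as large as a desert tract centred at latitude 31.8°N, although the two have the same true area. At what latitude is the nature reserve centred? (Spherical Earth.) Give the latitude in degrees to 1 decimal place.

73.7°

For equal true areas on Mercator, apparent areas scale as sec²φ, so the ratio is cos²φ₂ / cos²φ₁.
cos²φ₂ / cos²φ₁ = 9.2  ⇒  cos φ₁ = cos 31.8° / √9.2 = 0.8499/3.033 = 0.2802.
φ₁ = arccos(0.2802) ≈ 73.7°.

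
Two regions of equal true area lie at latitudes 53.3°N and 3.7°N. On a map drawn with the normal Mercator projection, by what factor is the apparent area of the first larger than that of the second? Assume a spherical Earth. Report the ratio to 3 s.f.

On Mercator, area is exaggerated by sec²φ = 1/cos²φ.
At 53.3°: sec²(53.3°) = 1/0.5976² = 2.800.
At 3.7°: sec²(3.7°) = 1/0.9979² = 1.004.
Ratio = 2.800/1.004 = cos²(3.7°)/cos²(53.3°) ≈ 2.79.

2.79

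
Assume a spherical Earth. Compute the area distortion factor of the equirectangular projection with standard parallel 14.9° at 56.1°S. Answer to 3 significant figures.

The equidistant cylindrical projection with φ₀ = 14.9° has h = 1 (meridians true) and k = cos φ₀ / cos φ along parallels.
Areal scale = h·k = 1 × cos φ₀ / cos φ; at 56.1°, h = 1.000, k = 1.733, so h·k = 1.733.

1.73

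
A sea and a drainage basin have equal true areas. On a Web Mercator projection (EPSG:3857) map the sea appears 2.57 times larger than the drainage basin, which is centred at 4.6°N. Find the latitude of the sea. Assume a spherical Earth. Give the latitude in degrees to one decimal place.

Mercator areal scale is sec²φ, so apparent-area ratio = sec²φ₁ / sec²φ₂ = cos²φ₂ / cos²φ₁.
cos²φ₂ / cos²φ₁ = 2.57  ⇒  cos φ₁ = cos 4.6° / √2.57 = 0.9968/1.603 = 0.6218.
φ₁ = arccos(0.6218) ≈ 51.6°.

51.6°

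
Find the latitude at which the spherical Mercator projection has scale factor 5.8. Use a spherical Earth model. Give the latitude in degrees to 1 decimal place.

80.1°

Mercator scale is k = sec φ = 1/cos φ.
1/cos φ = 5.8  ⇒  cos φ = 0.1724  ⇒  φ = arccos(0.1724) ≈ 80.1°.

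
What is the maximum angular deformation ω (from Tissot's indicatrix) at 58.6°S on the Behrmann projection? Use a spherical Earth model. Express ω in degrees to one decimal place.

55.9°

The Behrmann projection is cylindrical equal-area with φ₀ = 30°. Cylindrical equal-area (φ₀ = 30°): h = cos φ / cos 30° along meridians, k = cos 30° / cos φ along parallels; h·k = 1.
At 58.6°: h = 0.6016, k = 1.662; principal scales a = 1.662, b = 0.6016.
sin(ω/2) = (a − b)/(a + b) = 1.061/2.264 = 0.4685, so ω = 2 arcsin(0.4685) ≈ 55.9°.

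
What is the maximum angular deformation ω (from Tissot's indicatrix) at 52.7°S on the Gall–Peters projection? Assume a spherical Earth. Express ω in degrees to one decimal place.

17.6°

Gall–Peters is a cylindrical equal-area projection with standard parallels at ±45°. A cylindrical equal-area projection with standard parallel φ₀ has meridian scale h = cos φ / cos φ₀ and parallel scale k = cos φ₀ / cos φ (so areas are preserved, h·k = 1).
At 52.7°: h = 0.8570, k = 1.167; principal scales a = 1.167, b = 0.8570.
sin(ω/2) = (a − b)/(a + b) = 0.3099/2.024 = 0.1531, so ω = 2 arcsin(0.1531) ≈ 17.6°.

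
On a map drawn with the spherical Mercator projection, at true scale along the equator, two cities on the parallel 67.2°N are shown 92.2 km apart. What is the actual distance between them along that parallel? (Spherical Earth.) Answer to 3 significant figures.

35.7 km

Mercator is conformal, so the point scale is isotropic: h = k = sec φ = 1/cos φ.
Along the parallel at 67.2°, map distances are exaggerated by k = sec 67.2° = 2.581.
True distance = 92.2 / 2.581 = 92.2 × cos 67.2° ≈ 35.7 km.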